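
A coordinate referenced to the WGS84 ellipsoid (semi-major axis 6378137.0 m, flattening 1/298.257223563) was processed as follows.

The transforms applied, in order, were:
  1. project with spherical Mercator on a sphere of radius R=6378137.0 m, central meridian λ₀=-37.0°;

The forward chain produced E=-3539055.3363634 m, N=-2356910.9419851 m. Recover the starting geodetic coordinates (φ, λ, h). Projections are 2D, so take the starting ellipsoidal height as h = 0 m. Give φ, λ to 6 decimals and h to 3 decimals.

start: E=-3539055.3364, N=-2356910.9420 m
→ merc⁻¹: φ=-20.70645700°, λ=-68.79187500°

φ=-20.706457°, λ=-68.791875°, h=0.000 m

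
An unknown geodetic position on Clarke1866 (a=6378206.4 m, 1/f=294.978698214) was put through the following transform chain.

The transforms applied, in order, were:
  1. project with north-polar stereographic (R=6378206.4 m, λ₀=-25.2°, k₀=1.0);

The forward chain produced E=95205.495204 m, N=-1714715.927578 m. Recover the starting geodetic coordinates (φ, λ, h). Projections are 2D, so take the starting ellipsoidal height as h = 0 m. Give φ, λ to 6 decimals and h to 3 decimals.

φ=74.665090°, λ=-22.022052°, h=0.000 m

start: E=95205.4952, N=-1714715.9276 m
→ stereo⁻¹: φ=74.66509000°, λ=-22.02205200°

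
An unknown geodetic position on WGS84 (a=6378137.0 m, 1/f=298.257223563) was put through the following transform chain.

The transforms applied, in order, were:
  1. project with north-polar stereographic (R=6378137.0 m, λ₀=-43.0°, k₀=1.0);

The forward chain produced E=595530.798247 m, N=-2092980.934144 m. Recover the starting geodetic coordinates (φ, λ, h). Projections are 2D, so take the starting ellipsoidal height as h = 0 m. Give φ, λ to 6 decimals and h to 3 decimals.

φ=70.638514°, λ=-27.116979°, h=0.000 m

start: E=595530.7982, N=-2092980.9341 m
→ stereo⁻¹: φ=70.63851400°, λ=-27.11697900°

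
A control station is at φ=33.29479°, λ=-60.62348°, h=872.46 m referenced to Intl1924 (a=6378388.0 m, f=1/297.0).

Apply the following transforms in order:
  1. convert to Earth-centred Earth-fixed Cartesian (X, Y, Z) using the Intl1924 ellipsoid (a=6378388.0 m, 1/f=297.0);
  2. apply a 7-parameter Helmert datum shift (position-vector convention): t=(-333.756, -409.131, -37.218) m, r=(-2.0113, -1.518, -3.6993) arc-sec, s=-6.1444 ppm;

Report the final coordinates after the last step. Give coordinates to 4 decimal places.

X=2617863.3823 m, Y=-4651622.7566 m, Z=3481870.1204 m

start: φ=33.294790°, λ=-60.623480°, h=872.460 m
→ ECEF (a=6378388.000, f=1/297.0): X=2618322.2687, Y=-4651229.1977, Z=3481864.1088
→ Helmert 7p (PV): X=2617863.3823, Y=-4651622.7566, Z=3481870.1204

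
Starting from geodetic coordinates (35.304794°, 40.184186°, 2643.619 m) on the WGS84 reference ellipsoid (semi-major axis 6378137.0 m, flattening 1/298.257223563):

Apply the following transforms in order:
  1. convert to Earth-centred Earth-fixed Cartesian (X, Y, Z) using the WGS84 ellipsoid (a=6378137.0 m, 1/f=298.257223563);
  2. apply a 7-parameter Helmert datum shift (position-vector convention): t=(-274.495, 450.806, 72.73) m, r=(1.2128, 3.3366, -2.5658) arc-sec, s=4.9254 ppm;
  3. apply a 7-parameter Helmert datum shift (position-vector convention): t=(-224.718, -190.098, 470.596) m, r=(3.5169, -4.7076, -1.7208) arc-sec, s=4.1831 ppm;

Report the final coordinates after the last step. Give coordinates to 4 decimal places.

start: φ=35.304794°, λ=40.184186°, h=2643.619 m
→ ECEF (a=6378137.000, f=1/298.257223563): X=3982685.3070, Y=3363746.2095, Z=3667042.5283
→ Helmert 7p (PV): X=3982531.5908, Y=3364142.4794, Z=3667088.6729
→ Helmert 7p (PV): X=3982267.9035, Y=3363870.7032, Z=3667722.8630

X=3982267.9035 m, Y=3363870.7032 m, Z=3667722.8630 m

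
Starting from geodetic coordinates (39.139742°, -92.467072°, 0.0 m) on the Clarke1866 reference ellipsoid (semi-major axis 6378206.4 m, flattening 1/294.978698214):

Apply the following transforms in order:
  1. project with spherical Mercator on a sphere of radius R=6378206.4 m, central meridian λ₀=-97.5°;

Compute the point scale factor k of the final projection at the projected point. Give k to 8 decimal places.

start: φ=39.139742°, λ=-92.467072°, h=0.000 m
→ into merc (λ₀=-97.5°): φ=39.13974200°, λ−λ₀=5.03292800°
scale k = 1.28930982

1.28930982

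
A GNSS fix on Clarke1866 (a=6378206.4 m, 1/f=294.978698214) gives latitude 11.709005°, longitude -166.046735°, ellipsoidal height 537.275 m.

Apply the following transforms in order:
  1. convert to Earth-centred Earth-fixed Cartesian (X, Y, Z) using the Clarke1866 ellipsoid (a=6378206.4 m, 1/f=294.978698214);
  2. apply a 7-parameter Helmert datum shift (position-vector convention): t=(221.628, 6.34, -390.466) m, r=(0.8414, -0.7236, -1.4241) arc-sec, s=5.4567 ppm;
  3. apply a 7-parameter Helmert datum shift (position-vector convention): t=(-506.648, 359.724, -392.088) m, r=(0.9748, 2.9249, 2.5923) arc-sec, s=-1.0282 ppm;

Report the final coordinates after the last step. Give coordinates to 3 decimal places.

X=-6062839.947 m, Y=-1505998.385 m, Z=1285202.314 m

start: φ=11.709005°, λ=-166.046735°, h=537.275 m
→ ECEF (a=6378206.400, f=1/294.978698214): X=-6062550.3270, Y=-1506312.1239, Z=1285927.7379
→ Helmert 7p (PV): X=-6062376.6917, Y=-1506277.3915, Z=1285516.8760
→ Helmert 7p (PV): X=-6062839.9468, Y=-1505998.3848, Z=1285202.3139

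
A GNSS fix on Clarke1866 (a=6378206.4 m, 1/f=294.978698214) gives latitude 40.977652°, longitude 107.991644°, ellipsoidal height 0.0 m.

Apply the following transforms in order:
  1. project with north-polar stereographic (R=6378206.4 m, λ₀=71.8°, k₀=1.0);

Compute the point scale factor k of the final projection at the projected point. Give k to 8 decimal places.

start: φ=40.977652°, λ=107.991644°, h=0.000 m
→ into stereo (λ₀=71.8°): φ=40.97765200°, λ−λ₀=36.19164400°
scale k = 1.20790117

1.20790117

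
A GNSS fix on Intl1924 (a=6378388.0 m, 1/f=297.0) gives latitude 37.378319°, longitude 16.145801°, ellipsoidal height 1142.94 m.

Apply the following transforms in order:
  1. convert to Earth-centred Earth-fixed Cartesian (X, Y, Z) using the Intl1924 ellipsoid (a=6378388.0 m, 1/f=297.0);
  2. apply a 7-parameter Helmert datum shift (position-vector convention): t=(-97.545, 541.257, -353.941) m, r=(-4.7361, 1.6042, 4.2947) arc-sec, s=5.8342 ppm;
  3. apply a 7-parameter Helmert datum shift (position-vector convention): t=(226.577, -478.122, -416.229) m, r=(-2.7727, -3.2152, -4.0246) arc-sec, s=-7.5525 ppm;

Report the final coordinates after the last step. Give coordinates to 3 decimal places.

X=4875635.895 m, Y=1411684.748 m, Z=3850806.979 m

start: φ=37.378319°, λ=16.145801°, h=1142.940 m
→ ECEF (a=6378388.000, f=1/297.0): X=4875547.1500, Y=1411477.4500, Z=3851597.0789
→ Helmert 7p (PV): X=4875478.6164, Y=1412216.8957, Z=3851195.2802
→ Helmert 7p (PV): X=4875635.8952, Y=1411684.7482, Z=3850806.9786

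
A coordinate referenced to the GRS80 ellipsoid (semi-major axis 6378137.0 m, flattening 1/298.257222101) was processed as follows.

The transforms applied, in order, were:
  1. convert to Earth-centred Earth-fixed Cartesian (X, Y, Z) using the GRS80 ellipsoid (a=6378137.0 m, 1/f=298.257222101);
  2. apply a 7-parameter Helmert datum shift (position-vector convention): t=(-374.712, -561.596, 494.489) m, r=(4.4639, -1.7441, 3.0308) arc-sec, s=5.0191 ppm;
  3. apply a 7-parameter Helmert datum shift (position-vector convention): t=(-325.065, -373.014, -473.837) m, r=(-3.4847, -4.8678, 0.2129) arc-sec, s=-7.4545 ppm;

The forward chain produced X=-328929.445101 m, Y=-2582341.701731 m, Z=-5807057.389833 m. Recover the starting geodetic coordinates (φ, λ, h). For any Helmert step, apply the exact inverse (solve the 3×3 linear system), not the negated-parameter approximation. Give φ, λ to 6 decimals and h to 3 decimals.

φ=-66.005251°, λ=-97.251247°, h=3156.485 m

start: X=-328929.4451, Y=-2582341.7017, Z=-5807057.3898 m
→ Helmert⁻¹: X=-328746.5305, Y=-2581889.4963, Z=-5806662.6992
→ Helmert⁻¹: X=-328457.2038, Y=-2581435.7924, Z=-5807069.3979
→ geod (Bowring, a=6378137.000): φ=-66.00525100°, λ=-97.25124700°, h=3156.4850 m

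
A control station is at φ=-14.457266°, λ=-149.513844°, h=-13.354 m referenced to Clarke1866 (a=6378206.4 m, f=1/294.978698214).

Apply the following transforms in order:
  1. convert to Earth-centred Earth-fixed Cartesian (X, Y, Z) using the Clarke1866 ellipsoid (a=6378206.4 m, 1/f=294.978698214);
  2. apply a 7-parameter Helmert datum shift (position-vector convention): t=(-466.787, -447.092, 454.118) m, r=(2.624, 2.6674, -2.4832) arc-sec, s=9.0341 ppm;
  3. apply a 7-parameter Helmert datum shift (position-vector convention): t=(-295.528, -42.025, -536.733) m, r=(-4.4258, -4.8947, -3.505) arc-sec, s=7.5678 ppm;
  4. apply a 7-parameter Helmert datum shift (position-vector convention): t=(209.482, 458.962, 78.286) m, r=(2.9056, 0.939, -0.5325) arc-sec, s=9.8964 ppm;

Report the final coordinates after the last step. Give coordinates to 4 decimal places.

start: φ=-14.457266°, λ=-149.513844°, h=-13.354 m
→ ECEF (a=6378206.400, f=1/294.978698214): X=-5323493.2390, Y=-3134044.8226, Z=-1581921.4418
→ Helmert 7p (PV): X=-5324066.3073, Y=-3134436.0137, Z=-1581452.6415
→ Helmert 7p (PV): X=-5324417.8613, Y=-3134445.2217, Z=-1582060.4289
→ Helmert 7p (PV): X=-5324276.3662, Y=-3133981.2473, Z=-1582017.7151

X=-5324276.3662 m, Y=-3133981.2473 m, Z=-1582017.7151 m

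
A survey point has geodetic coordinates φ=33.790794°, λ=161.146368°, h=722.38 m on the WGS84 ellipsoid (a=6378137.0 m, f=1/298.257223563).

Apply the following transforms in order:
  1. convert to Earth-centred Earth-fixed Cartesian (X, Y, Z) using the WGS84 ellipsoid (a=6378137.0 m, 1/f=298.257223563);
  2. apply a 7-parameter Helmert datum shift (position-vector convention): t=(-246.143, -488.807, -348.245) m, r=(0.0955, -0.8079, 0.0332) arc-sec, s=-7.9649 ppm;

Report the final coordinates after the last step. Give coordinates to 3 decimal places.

X=-5022295.239 m, Y=1714396.288 m, Z=3527191.448 m

start: φ=33.790794°, λ=161.146368°, h=722.380 m
→ ECEF (a=6378137.000, f=1/298.257223563): X=-5022075.0036, Y=1714901.1958, Z=3527586.6661
→ Helmert 7p (PV): X=-5022295.2391, Y=1714396.2882, Z=3527191.4479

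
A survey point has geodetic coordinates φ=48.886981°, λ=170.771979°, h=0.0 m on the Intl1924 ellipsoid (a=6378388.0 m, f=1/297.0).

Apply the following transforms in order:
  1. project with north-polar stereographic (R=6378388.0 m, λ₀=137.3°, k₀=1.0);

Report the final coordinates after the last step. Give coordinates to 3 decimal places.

start: φ=48.886981°, λ=170.771979°, h=0.000 m
→ stereo (R=6378388.0, λ₀=137.3°): E=2638464.9754, N=-3990524.6538

E=2638464.975 m, N=-3990524.654 m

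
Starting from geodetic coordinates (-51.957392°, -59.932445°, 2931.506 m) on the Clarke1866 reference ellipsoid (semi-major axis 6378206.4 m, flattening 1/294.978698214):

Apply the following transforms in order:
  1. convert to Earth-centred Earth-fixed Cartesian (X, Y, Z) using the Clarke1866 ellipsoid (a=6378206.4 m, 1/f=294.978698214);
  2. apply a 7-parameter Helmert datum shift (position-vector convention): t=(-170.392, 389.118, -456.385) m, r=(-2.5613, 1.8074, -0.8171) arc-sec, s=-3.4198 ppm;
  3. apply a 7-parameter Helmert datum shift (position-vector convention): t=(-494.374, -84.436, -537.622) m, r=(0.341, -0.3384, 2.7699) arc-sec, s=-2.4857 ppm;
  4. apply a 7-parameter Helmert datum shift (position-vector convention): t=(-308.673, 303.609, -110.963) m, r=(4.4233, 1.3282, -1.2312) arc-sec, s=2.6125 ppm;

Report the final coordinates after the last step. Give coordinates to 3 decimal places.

X=1973304.401 m, Y=-3409685.287 m, Z=-5003139.759 m

start: φ=-51.957392°, λ=-59.932445°, h=2931.506 m
→ ECEF (a=6378206.400, f=1/294.978698214): X=1974340.2526, Y=-3410365.1613, Z=-5001988.0704
→ Helmert 7p (PV): X=1974105.7690, Y=-3410034.3139, Z=-5002402.3016
→ Helmert 7p (PV): X=1973660.4877, Y=-3410075.4936, Z=-5002929.8879
→ Helmert 7p (PV): X=1973304.4006, Y=-3409685.2874, Z=-5003139.7585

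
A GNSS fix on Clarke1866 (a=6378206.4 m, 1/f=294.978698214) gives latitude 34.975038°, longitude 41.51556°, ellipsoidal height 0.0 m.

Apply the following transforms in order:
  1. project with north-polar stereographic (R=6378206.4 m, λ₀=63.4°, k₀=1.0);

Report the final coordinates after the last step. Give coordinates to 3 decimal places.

start: φ=34.975038°, λ=41.515560°, h=0.000 m
→ stereo (R=6378206.4, λ₀=63.4°): E=-2476494.0331, N=-6165310.0012

E=-2476494.033 m, N=-6165310.001 m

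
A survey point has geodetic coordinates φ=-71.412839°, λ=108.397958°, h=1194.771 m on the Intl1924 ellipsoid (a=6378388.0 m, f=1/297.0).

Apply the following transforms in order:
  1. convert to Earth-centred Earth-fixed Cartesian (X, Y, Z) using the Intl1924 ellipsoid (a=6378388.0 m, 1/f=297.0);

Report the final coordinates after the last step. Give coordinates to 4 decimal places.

start: φ=-71.412839°, λ=108.397958°, h=1194.771 m
→ ECEF (a=6378388.000, f=1/297.0): X=-643741.3965, Y=1935388.3247, Z=-6024396.4046

X=-643741.3965 m, Y=1935388.3247 m, Z=-6024396.4046 m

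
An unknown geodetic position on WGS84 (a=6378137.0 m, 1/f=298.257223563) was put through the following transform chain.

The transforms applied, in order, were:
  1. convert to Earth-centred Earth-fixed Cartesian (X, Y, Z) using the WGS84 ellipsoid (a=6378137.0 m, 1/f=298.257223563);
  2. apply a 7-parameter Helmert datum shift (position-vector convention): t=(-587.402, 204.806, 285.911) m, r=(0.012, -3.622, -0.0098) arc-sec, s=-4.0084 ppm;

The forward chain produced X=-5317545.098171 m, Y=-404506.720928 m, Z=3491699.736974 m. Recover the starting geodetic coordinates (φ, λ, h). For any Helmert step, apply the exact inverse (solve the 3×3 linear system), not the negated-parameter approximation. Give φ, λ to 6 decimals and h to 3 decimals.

φ=33.392824°, λ=-175.647153°, h=2008.768 m

start: X=-5317545.0982, Y=-404506.7209, Z=3491699.7370 m
→ Helmert⁻¹: X=-5316917.6786, Y=-404713.1987, Z=3491521.2094
→ geod (Bowring, a=6378137.000): φ=33.39282400°, λ=-175.64715300°, h=2008.7680 m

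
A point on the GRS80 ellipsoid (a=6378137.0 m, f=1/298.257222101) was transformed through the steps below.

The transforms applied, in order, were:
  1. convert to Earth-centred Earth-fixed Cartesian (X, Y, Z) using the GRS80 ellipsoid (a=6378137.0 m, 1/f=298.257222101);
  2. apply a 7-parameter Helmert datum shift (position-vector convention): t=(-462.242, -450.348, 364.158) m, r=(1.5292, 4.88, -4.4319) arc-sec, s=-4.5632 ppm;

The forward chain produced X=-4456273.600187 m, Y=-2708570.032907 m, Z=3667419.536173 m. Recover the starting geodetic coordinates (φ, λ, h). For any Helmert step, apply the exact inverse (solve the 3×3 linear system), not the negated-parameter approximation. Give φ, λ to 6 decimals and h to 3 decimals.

start: X=-4456273.6002, Y=-2708570.0329, Z=3667419.5362 m
→ Helmert⁻¹: X=-4455860.2583, Y=-2708200.5971, Z=3666986.7689
→ geod (Bowring, a=6378137.000): φ=35.29815800°, λ=-148.70943500°, h=3587.4090 m

φ=35.298158°, λ=-148.709435°, h=3587.409 m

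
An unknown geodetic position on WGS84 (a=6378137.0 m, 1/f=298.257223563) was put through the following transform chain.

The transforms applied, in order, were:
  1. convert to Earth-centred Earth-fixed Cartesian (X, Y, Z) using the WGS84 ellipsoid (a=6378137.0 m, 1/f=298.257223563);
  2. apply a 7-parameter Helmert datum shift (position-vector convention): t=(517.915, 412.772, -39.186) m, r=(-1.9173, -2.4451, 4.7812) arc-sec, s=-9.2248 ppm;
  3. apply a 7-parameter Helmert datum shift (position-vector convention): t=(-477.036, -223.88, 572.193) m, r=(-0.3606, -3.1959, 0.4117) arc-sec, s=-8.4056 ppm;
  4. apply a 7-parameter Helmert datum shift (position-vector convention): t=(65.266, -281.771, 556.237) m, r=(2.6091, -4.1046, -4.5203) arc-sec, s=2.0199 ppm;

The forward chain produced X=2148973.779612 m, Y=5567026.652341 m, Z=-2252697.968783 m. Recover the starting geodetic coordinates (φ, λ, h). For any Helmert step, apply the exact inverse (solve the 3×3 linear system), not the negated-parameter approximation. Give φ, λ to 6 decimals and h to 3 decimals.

φ=-20.819077°, λ=68.894529°, h=3516.269 m

start: X=2148973.7796, Y=5567026.6523, Z=-2252697.9688 m
→ Helmert⁻¹: X=2148737.3240, Y=5567315.7642, Z=-2253362.8361
→ Helmert⁻¹: X=2149208.6149, Y=5567586.0938, Z=-2253977.5416
→ Helmert⁻¹: X=2148812.8499, Y=5567195.8201, Z=-2253932.8714
→ geod (Bowring, a=6378137.000): φ=-20.81907700°, λ=68.89452900°, h=3516.2690 m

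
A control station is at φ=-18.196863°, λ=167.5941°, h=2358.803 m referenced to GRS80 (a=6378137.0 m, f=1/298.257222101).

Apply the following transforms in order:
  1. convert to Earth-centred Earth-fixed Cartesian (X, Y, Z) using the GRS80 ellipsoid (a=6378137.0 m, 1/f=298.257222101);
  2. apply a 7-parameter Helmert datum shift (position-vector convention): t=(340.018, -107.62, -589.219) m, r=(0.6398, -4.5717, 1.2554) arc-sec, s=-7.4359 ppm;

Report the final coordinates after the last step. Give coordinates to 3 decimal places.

start: φ=-18.196863°, λ=167.594100°, h=2358.803 m
→ ECEF (a=6378137.000, f=1/298.257222101): X=-5921801.6285, Y=1302631.8157, Z=-1979832.1405
→ Helmert 7p (PV): X=-5921381.6237, Y=1302484.6086, Z=-1980533.8483

X=-5921381.624 m, Y=1302484.609 m, Z=-1980533.848 m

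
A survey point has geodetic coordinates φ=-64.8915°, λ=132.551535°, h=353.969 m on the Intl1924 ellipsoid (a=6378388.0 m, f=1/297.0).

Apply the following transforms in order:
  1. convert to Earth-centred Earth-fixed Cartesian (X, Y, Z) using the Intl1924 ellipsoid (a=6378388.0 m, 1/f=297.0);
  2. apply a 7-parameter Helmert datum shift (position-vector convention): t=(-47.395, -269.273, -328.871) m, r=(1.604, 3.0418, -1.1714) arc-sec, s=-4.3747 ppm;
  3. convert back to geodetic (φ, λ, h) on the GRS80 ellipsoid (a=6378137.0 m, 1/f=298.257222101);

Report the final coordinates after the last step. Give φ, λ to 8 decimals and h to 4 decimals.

start: φ=-64.891500°, λ=132.551535°, h=353.969 m
→ ECEF (a=6378388.000, f=1/297.0): X=-1835490.2487, Y=1999472.5204, Z=-5753037.2587
→ Helmert 7p (PV): X=-1835603.0988, Y=1999249.6620, Z=-5753298.3453
→ geod (Bowring, a=6378137.000): φ=-64.89257593°, λ=132.55647147°, h=729.2378 m

φ=-64.89257593°, λ=132.55647147°, h=729.2378 m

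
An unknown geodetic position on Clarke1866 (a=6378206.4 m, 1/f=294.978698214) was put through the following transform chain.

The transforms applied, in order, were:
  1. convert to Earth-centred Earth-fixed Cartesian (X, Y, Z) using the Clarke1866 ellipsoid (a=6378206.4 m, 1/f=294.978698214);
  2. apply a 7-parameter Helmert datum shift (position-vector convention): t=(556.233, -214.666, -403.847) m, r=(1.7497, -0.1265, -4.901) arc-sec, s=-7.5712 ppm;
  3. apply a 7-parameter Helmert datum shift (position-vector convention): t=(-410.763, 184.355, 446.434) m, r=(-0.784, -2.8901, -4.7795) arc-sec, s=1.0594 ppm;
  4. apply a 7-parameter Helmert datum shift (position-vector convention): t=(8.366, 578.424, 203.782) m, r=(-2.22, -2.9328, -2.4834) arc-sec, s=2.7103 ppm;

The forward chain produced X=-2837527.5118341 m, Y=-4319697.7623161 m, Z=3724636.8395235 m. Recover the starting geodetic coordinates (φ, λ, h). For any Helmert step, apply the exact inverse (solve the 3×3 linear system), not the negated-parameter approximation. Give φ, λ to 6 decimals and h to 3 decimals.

start: X=-2837527.5118, Y=-4319697.7623, Z=3724636.8395 m
→ Helmert⁻¹: X=-2837423.2149, Y=-4320338.7247, Z=3724416.8082
→ Helmert⁻¹: X=-2836857.1519, Y=-4320598.3919, Z=3723989.7556
→ Helmert⁻¹: X=-2837329.9264, Y=-4320452.2598, Z=3724460.1906
→ geod (Bowring, a=6378206.400): φ=35.95986000°, λ=-123.29373000°, h=107.0880 m

φ=35.959860°, λ=-123.293730°, h=107.088 m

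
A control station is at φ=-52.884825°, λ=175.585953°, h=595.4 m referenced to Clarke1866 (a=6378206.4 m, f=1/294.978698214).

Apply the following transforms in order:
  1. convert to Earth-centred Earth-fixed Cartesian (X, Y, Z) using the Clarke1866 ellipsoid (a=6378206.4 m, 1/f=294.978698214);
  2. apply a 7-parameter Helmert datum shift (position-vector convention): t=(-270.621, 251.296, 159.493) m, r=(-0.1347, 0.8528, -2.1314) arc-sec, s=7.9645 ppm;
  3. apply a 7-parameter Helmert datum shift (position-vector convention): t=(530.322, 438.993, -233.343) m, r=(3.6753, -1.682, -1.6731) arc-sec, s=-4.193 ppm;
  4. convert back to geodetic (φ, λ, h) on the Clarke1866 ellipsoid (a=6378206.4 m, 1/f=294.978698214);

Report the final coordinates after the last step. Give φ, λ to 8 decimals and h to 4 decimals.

start: φ=-52.884825°, λ=175.585953°, h=595.400 m
→ ECEF (a=6378206.400, f=1/294.978698214): X=-3845959.6329, Y=296878.9662, Z=-5063090.9456
→ Helmert 7p (PV): X=-3846278.7507, Y=297169.0621, Z=-5062956.0702
→ Helmert 7p (PV): X=-3845688.6048, Y=297728.2209, Z=-5063194.2538
→ geod (Bowring, a=6378206.400): φ=-52.88685226°, λ=175.57306552°, h=554.2253 m

φ=-52.88685226°, λ=175.57306552°, h=554.2253 m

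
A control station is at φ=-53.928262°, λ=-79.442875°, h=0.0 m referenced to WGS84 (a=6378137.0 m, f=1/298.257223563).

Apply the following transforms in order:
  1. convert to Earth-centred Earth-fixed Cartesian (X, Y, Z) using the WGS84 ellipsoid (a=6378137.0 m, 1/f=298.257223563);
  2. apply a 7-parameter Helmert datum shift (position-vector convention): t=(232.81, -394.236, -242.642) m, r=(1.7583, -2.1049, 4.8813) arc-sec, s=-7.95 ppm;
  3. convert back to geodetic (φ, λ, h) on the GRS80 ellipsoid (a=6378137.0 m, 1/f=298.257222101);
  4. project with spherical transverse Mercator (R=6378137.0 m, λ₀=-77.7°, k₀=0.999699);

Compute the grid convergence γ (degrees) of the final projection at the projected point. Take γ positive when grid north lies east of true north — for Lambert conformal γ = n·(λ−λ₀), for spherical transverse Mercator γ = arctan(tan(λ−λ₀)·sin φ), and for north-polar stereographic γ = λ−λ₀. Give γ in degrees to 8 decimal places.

1.40509984

start: φ=-53.928262°, λ=-79.442875°, h=0.000 m
→ ECEF (a=6378137.000, f=1/298.257223563): X=689564.0095, Y=-3699963.2293, Z=-5132046.4701
→ Helmert 7p (PV): X=689931.2685, Y=-3700267.9844, Z=-5132272.8155
→ geod (Bowring, a=6378137.000): φ=-53.92679508°, λ=-79.43822918°, h=398.9805 m
→ into tm (λ₀=-77.7°): φ=-53.92679508°, λ−λ₀=-1.73822918°
convergence γ = 1.40509984°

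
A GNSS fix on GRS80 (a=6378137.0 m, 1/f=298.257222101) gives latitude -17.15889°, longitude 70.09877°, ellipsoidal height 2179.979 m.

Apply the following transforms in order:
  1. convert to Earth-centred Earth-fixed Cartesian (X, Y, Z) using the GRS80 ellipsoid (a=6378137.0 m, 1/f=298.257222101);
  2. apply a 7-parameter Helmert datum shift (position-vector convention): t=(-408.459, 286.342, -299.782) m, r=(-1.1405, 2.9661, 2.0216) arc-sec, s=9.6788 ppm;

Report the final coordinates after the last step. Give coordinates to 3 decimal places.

start: φ=-17.158890°, λ=70.098770°, h=2179.979 m
→ ECEF (a=6378137.000, f=1/298.257222101): X=2075794.0612, Y=5733933.1851, Z=-1870285.4230
→ Helmert 7p (PV): X=2075322.5996, Y=5734285.0282, Z=-1870664.8624

X=2075322.600 m, Y=5734285.028 m, Z=-1870664.862 m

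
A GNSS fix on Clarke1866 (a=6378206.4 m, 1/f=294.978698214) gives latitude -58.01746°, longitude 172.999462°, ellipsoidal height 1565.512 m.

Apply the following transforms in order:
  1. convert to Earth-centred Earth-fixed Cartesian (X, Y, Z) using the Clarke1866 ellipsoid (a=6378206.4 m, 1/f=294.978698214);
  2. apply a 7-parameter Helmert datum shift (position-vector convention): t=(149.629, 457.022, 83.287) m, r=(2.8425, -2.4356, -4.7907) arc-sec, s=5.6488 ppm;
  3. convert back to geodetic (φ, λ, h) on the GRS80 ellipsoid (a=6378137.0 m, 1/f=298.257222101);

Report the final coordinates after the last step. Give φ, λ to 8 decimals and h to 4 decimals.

start: φ=-58.017460°, λ=172.999462°, h=1565.512 m
→ ECEF (a=6378206.400, f=1/294.978698214): X=-3362118.2441, Y=412848.2582, Z=-5387896.2866
→ Helmert 7p (PV): X=-3361914.3969, Y=413459.9512, Z=-5387877.4458
→ geod (Bowring, a=6378137.000): φ=-58.01642108°, λ=172.98877200°, h=1380.2787 m

φ=-58.01642108°, λ=172.98877200°, h=1380.2787 m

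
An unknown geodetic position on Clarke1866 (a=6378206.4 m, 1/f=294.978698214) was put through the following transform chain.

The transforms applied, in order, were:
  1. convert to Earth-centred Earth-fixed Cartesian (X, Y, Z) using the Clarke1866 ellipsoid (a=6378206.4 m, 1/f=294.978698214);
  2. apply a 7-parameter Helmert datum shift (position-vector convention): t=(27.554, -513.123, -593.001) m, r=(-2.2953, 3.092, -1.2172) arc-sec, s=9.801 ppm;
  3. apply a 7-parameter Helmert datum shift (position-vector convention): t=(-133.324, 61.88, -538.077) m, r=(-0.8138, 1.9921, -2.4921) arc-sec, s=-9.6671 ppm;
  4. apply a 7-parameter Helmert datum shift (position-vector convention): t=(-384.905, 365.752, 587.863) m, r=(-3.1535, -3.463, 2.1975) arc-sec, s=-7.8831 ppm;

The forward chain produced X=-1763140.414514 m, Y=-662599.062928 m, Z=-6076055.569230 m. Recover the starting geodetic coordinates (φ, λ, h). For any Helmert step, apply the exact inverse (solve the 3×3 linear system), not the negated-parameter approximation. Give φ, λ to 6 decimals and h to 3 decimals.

start: X=-1763140.4145, Y=-662599.0629, Z=-6076055.5692 m
→ Helmert⁻¹: X=-1762878.4894, Y=-662858.3561, Z=-6076671.8724
→ Helmert⁻¹: X=-1762695.5128, Y=-662923.9684, Z=-6076212.1742
→ Helmert⁻¹: X=-1762610.8061, Y=-662347.1459, Z=-6075593.4195
→ geod (Bowring, a=6378206.400): φ=-72.89041400°, λ=-159.40497600°, h=2216.8750 m

φ=-72.890414°, λ=-159.404976°, h=2216.875 m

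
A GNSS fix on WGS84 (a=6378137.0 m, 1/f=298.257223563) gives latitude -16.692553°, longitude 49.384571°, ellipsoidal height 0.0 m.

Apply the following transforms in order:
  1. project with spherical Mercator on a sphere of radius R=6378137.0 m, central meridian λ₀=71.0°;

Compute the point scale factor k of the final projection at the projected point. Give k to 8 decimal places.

start: φ=-16.692553°, λ=49.384571°, h=0.000 m
→ into merc (λ₀=71.0°): φ=-16.69255300°, λ−λ₀=-21.61542900°
scale k = 1.04399408

1.04399408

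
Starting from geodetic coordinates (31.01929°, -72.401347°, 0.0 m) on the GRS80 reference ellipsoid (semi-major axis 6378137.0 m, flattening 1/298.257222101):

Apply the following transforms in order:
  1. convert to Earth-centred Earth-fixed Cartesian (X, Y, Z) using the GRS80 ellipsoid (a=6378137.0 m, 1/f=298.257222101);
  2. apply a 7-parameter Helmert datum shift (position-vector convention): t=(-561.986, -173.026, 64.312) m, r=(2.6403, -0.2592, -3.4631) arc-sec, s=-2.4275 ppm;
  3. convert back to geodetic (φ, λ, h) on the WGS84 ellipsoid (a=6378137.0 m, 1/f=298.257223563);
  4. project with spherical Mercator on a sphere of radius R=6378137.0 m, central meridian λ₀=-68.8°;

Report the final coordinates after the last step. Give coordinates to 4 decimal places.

start: φ=31.019290°, λ=-72.401347°, h=0.000 m
→ ECEF (a=6378137.000, f=1/298.257222101): X=1654109.6173, Y=-5214839.5635, Z=3267726.5335
→ Helmert 7p (PV): X=1653451.9549, Y=-5215069.5307, Z=3267718.2391
→ geod (Bowring, a=6378137.000): φ=31.01913104°, λ=-72.40864039°, h=13.2135 m
→ merc (R=6378137.0, λ₀=-68.8°): E=-401712.0109, N=3635233.9222

E=-401712.0109 m, N=3635233.9222 m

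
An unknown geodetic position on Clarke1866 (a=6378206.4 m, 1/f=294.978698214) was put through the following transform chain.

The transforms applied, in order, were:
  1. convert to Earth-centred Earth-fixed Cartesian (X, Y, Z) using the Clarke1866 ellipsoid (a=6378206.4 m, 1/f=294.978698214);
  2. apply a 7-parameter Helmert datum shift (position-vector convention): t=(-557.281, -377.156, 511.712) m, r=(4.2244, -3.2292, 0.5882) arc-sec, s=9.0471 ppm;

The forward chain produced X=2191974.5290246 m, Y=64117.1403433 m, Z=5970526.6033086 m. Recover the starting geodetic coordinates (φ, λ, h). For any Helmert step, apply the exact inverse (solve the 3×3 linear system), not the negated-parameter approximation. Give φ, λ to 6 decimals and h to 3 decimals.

φ=69.950547°, λ=1.687852°, h=1020.904 m

start: X=2191974.5290, Y=64117.1403, Z=5970526.6033 m
→ Helmert⁻¹: X=2192605.6212, Y=64609.7271, Z=5969925.2307
→ geod (Bowring, a=6378206.400): φ=69.95054700°, λ=1.68785200°, h=1020.9040 m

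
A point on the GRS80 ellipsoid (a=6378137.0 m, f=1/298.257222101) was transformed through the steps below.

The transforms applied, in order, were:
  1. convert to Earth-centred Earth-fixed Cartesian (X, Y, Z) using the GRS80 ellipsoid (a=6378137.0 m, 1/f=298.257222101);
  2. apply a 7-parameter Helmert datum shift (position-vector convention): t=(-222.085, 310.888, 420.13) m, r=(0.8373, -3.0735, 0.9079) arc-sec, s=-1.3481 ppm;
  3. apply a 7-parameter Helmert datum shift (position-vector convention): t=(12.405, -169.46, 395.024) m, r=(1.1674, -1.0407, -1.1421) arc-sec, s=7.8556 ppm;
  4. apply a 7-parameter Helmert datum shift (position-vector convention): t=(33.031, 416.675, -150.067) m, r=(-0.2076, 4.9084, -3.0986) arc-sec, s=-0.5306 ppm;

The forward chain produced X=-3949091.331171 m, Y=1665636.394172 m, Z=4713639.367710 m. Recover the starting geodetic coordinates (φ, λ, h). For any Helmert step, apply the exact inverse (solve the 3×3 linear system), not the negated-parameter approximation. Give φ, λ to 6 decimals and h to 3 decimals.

start: X=-3949091.3312, Y=1665636.3942, Z=4713639.3677 m
→ Helmert⁻¹: X=-3949263.6423, Y=1665156.5310, Z=4713699.6328
→ Helmert⁻¹: X=-3949230.4639, Y=1665317.7176, Z=4713278.0837
→ Helmert⁻¹: X=-3948936.1477, Y=1665045.5873, Z=4712916.3902
→ geod (Bowring, a=6378137.000): φ=47.91009000°, λ=157.13756700°, h=3685.8060 m

φ=47.910090°, λ=157.137567°, h=3685.806 m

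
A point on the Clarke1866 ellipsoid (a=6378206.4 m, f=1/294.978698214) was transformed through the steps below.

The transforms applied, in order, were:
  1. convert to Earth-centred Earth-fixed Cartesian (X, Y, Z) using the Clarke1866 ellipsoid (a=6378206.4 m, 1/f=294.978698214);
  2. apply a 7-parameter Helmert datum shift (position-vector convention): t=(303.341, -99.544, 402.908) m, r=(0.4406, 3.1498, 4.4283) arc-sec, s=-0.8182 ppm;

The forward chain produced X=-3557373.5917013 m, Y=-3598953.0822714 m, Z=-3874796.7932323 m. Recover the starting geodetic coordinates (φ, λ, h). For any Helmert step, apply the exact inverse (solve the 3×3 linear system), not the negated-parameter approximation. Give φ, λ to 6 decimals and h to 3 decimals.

start: X=-3557373.5917, Y=-3598953.0823, Z=-3874796.7932 m
→ Helmert⁻¹: X=-3557697.9284, Y=-3598788.3805, Z=-3875249.5130
→ geod (Bowring, a=6378206.400): φ=-37.63229800°, λ=-134.67102800°, h=3668.9810 m

φ=-37.632298°, λ=-134.671028°, h=3668.981 m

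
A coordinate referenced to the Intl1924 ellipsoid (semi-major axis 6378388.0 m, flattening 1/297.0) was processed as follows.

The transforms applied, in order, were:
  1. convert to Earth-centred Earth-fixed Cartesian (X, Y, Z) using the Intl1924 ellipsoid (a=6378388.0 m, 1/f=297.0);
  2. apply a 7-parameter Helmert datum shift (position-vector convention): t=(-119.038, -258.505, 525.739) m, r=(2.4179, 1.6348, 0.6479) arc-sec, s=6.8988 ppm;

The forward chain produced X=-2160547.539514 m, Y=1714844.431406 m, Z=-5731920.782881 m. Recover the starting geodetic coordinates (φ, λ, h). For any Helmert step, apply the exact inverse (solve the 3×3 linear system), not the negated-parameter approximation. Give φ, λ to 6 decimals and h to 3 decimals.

φ=-64.454637°, λ=141.555262°, h=624.503 m

start: X=-2160547.5395, Y=1714844.4314, Z=-5731920.7829 m
→ Helmert⁻¹: X=-2160362.7763, Y=1715030.6928, Z=-5732444.2017
→ geod (Bowring, a=6378388.000): φ=-64.45463700°, λ=141.55526200°, h=624.5030 m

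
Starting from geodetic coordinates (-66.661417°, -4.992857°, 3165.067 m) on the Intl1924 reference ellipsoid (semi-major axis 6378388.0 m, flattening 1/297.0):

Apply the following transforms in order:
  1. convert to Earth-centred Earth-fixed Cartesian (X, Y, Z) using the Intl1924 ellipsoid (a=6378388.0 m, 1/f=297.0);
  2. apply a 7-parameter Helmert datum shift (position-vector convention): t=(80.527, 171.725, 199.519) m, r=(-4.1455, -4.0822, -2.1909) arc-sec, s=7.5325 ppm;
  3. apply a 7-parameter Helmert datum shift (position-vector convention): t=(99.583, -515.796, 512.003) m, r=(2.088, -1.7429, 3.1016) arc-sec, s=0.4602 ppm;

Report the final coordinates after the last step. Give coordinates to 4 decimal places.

X=2526078.0870 m, Y=-221046.7851 m, Z=-5835858.3604 m

start: φ=-66.661417°, λ=-4.992857°, h=3165.067 m
→ ECEF (a=6378388.000, f=1/297.0): X=2525711.9861, Y=-220653.8818, Z=-5836596.7642
→ Helmert 7p (PV): X=2525924.7076, Y=-220627.9511, Z=-5836386.7877
→ Helmert 7p (PV): X=2526078.0870, Y=-221046.7851, Z=-5835858.3604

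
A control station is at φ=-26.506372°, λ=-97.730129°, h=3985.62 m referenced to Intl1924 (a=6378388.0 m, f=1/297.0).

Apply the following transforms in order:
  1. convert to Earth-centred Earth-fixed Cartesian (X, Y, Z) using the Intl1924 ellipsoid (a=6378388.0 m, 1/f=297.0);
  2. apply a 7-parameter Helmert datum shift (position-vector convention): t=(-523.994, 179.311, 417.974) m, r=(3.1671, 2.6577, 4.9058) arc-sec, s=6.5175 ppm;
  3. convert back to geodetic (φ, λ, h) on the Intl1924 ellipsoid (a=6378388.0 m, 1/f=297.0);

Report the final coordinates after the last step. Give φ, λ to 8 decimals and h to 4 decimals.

start: φ=-26.506372°, λ=-97.730129°, h=3985.620 m
→ ECEF (a=6378388.000, f=1/297.0): X=-768751.3286, Y=-5663376.7865, Z=-2831194.1889
→ Helmert 7p (PV): X=-769182.1143, Y=-5663209.1987, Z=-2830871.7210
→ geod (Bowring, a=6378388.000): φ=-26.50420424°, λ=-97.73463443°, h=3744.9679 m

φ=-26.50420424°, λ=-97.73463443°, h=3744.9679 m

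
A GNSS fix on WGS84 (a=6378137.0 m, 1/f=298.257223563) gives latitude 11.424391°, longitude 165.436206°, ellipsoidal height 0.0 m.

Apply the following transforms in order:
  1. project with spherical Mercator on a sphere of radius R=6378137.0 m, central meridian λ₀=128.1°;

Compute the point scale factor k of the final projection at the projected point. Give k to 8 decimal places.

1.02021355

start: φ=11.424391°, λ=165.436206°, h=0.000 m
→ into merc (λ₀=128.1°): φ=11.42439100°, λ−λ₀=37.33620600°
scale k = 1.02021355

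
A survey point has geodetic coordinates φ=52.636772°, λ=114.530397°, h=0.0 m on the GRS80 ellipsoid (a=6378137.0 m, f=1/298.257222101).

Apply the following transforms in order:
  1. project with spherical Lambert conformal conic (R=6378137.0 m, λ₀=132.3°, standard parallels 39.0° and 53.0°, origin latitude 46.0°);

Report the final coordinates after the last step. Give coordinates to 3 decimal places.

E=-1189516.816 m, N=868448.960 m

start: φ=52.636772°, λ=114.530397°, h=0.000 m
→ lcc (R=6378137.0, λ₀=132.3°): E=-1189516.8159, N=868448.9602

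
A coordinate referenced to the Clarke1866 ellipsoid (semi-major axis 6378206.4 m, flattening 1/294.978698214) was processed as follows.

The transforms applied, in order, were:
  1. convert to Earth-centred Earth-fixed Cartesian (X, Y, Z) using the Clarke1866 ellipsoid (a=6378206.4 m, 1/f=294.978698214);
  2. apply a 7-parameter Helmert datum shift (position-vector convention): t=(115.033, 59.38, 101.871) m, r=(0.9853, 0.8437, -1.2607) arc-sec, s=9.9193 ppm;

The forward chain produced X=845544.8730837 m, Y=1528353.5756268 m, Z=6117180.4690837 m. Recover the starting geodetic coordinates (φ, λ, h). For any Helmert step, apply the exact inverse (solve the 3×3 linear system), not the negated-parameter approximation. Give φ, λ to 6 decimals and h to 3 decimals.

start: X=845544.8731, Y=1528353.5756, Z=6117180.4691 m
→ Helmert⁻¹: X=845387.0921, Y=1528313.4234, Z=6117014.0789
→ geod (Bowring, a=6378206.400): φ=74.16714400°, λ=61.05081000°, h=3262.5630 m

φ=74.167144°, λ=61.050810°, h=3262.563 m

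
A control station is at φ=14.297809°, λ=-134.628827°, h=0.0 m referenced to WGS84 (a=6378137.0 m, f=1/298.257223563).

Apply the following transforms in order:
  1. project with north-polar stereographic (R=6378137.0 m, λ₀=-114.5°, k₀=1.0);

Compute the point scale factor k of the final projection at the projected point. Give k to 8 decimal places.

1.60389817

start: φ=14.297809°, λ=-134.628827°, h=0.000 m
→ into stereo (λ₀=-114.5°): φ=14.29780900°, λ−λ₀=-20.12882700°
scale k = 1.60389817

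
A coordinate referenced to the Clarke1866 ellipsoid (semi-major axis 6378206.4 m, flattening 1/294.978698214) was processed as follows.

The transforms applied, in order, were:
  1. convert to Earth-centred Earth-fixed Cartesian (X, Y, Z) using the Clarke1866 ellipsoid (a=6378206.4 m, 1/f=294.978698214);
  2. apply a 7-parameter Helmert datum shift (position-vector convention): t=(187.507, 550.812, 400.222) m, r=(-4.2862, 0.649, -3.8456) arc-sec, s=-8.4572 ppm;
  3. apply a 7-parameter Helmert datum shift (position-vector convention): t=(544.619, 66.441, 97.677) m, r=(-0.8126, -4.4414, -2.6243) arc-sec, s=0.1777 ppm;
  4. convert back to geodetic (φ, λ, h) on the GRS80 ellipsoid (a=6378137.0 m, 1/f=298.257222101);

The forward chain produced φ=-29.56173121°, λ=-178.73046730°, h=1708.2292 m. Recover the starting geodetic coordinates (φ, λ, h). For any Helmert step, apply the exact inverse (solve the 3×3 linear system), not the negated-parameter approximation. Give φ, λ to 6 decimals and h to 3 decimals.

φ=-29.563131°, λ=-178.723283°, h=2643.283 m

start: φ=-29.561731°, λ=-178.730467°, h=1708.229 m
→ ECEF (a=6378137.000, f=1/298.257222101): X=-5552508.8312, Y=-123049.9946, Z=-3129051.1591
→ Helmert⁻¹: X=-5553118.2721, Y=-123174.7387, Z=-3129029.1927
→ Helmert⁻¹: X=-5553340.5908, Y=-123765.1028, Z=-3129475.9262
→ geod (Bowring, a=6378206.400): φ=-29.56313100°, λ=-178.72328300°, h=2643.2830 m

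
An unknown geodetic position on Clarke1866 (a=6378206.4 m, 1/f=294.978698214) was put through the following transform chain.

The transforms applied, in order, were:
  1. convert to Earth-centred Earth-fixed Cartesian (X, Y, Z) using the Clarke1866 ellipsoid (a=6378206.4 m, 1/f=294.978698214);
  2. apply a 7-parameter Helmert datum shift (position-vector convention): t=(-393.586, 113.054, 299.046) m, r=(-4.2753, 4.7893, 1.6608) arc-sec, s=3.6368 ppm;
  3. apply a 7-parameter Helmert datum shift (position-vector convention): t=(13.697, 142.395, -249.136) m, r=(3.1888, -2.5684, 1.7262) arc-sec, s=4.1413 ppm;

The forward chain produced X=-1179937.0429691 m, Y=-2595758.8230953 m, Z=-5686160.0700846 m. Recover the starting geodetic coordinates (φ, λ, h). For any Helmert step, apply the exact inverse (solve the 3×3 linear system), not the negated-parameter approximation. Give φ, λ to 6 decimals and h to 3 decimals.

φ=-63.524025°, λ=-114.435805°, h=142.566 m

start: X=-1179937.0430, Y=-2595758.8231, Z=-5686160.0701 m
→ Helmert⁻¹: X=-1180038.3785, Y=-2595968.4937, Z=-5685832.5603
→ Helmert⁻¹: X=-1179529.3756, Y=-2595944.7499, Z=-5686192.1216
→ geod (Bowring, a=6378206.400): φ=-63.52402500°, λ=-114.43580500°, h=142.5660 m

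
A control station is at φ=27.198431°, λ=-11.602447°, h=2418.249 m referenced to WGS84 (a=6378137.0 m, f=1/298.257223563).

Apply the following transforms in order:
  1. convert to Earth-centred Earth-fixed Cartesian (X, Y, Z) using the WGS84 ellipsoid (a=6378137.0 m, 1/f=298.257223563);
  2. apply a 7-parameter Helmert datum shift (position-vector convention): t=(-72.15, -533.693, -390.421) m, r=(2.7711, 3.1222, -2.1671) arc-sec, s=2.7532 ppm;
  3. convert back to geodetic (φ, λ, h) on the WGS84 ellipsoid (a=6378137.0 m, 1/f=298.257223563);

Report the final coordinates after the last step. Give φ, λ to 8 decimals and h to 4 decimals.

start: φ=27.198431°, λ=-11.602447°, h=2418.249 m
→ ECEF (a=6378137.000, f=1/298.257223563): X=5562979.9313, Y=-1142163.3828, Z=2898894.2761
→ Helmert 7p (PV): X=5562954.9775, Y=-1142797.6132, Z=2898412.2855
→ geod (Bowring, a=6378137.000): φ=27.19413820°, λ=-11.60876554°, h=2289.7035 m

φ=27.19413820°, λ=-11.60876554°, h=2289.7035 m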